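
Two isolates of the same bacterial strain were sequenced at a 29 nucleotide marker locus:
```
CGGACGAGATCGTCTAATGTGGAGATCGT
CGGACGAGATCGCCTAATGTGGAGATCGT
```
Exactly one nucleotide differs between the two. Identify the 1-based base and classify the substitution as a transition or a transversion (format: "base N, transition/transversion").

base 13, transition

Base 13 changes T→C. T is a pyrimidine and C is a pyrimidine, so this is a transition.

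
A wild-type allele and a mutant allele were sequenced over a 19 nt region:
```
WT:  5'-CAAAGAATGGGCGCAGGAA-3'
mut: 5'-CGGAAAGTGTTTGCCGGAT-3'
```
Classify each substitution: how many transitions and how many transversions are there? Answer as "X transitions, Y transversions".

Mismatches (1-based):
base 2: A→G (purine→purine, transition)
base 3: A→G (purine→purine, transition)
base 5: G→A (purine→purine, transition)
base 7: A→G (purine→purine, transition)
base 10: G→T (purine→pyrimidine, transversion)
base 11: G→T (purine→pyrimidine, transversion)
base 12: C→T (pyrimidine→pyrimidine, transition)
base 15: A→C (purine→pyrimidine, transversion)
base 19: A→T (purine→pyrimidine, transversion)

5 transitions, 4 transversions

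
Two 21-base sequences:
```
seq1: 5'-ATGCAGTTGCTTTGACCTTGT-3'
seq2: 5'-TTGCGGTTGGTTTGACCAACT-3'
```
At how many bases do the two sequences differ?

6

The sequences differ at bases 1, 5, 10, 18, 19, 20 (1-based) — 6 in total.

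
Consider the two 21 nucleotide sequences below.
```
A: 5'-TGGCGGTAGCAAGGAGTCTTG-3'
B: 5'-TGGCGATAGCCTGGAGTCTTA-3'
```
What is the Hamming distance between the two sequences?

4

Mismatches (1-based): base 6: G→A; base 11: A→C; base 12: A→T; base 21: G→A.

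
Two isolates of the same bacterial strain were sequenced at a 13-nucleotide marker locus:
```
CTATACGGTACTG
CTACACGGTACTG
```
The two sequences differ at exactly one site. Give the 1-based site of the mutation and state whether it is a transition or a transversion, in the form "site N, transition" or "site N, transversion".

Site 4 changes T→C. T is a pyrimidine and C is a pyrimidine, so this is a transition.

site 4, transition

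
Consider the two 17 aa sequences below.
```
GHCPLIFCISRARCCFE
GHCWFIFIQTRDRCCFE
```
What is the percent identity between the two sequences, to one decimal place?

Mismatches at positions 4, 5, 8, 9, 10, 12 (1-based): 6 of 17.
Identical positions: 11/17 = 64.71% → 64.7%.

64.7%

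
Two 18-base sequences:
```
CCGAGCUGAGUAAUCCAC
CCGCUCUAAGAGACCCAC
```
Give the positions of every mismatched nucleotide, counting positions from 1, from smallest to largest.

Scanning 1-based: 4: A/C; 5: G/U; 8: G/A; 11: U/A; 12: A/G; 14: U/C.

4, 5, 8, 11, 12, 14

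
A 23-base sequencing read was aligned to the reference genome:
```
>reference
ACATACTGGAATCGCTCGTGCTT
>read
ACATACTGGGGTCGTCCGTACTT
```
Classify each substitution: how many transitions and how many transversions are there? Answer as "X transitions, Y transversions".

5 transitions, 0 transversions

Transitions (purine↔purine or pyrimidine↔pyrimidine): 10 A→G, 11 A→G, 15 C→T, 16 T→C, 20 G→A.
Transversions (purine↔pyrimidine): none.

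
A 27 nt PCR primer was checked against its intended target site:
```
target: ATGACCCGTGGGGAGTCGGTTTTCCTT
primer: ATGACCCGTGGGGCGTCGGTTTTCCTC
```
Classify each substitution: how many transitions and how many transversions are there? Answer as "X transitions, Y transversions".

1 transition, 1 transversion

Mismatches (1-based):
base 14: A→C (purine→pyrimidine, transversion)
base 27: T→C (pyrimidine→pyrimidine, transition)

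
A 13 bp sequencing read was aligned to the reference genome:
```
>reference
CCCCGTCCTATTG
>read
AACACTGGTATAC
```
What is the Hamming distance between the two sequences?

The sequences differ at positions 1, 2, 4, 5, 7, 8, 12, 13 (1-based) — 8 in total.

8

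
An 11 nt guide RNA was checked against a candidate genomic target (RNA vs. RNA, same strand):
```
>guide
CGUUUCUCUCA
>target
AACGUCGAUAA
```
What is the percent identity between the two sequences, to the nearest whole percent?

7 positions differ (1, 2, 3, 4, 7, 8, 10), so 4 of 11 match: 4/11 = 36.36%.

36%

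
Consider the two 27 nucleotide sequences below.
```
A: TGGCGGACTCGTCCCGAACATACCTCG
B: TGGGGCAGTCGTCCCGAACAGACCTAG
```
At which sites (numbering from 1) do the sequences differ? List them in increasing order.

4, 6, 8, 21, 26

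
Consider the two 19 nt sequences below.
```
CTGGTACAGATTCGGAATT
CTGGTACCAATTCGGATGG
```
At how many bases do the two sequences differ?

Comparing position by position, 5 bases differ: 8 (A/C), 9 (G/A), 17 (A/T), 18 (T/G), 19 (T/G).

5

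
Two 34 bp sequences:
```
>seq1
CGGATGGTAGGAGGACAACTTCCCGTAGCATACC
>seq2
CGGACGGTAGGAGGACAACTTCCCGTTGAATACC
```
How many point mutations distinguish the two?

Comparing position by position, 3 bases differ: 5 (T/C), 27 (A/T), 29 (C/A).

3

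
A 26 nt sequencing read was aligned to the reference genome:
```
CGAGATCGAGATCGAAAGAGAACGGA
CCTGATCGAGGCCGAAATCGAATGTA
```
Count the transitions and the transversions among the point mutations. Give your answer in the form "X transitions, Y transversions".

3 transitions, 5 transversions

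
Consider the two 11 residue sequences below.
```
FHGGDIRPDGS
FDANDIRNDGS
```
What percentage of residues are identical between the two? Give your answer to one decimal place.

4 positions differ (2, 3, 4, 8), so 7 of 11 match: 7/11 = 63.64%.

63.6%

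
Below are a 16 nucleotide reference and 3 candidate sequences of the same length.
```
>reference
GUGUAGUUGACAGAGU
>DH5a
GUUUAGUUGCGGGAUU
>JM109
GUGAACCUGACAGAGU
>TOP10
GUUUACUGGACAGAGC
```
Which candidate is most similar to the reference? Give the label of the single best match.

DH5a differs at 5 sites; JM109 differs at 3 sites; TOP10 differs at 4 sites. The closest is JM109.

JM109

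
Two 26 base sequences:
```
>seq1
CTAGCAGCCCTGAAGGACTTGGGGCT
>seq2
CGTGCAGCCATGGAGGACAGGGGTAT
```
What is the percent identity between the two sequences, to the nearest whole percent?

Mismatches at positions 2, 3, 10, 13, 19, 20, 24, 25 (1-based): 8 of 26.
Identical positions: 18/26 = 69.23% → 69%.

69%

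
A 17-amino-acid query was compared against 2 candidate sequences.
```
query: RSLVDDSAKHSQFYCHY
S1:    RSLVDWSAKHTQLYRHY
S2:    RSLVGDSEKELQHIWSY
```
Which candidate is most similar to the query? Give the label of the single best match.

S1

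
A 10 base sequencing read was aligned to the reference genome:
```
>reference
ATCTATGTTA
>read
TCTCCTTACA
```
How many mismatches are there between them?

Comparing position by position, 8 sites differ: 1 (A/T), 2 (T/C), 3 (C/T), 4 (T/C), 5 (A/C), 7 (G/T), 8 (T/A), 9 (T/C).

8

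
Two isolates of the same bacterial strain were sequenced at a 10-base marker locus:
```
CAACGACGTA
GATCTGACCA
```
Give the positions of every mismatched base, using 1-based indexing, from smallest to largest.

Differences at position 1 (C→G), position 3 (A→T), position 5 (G→T), position 6 (A→G), position 7 (C→A), position 8 (G→C), position 9 (T→C).

1, 3, 5, 6, 7, 8, 9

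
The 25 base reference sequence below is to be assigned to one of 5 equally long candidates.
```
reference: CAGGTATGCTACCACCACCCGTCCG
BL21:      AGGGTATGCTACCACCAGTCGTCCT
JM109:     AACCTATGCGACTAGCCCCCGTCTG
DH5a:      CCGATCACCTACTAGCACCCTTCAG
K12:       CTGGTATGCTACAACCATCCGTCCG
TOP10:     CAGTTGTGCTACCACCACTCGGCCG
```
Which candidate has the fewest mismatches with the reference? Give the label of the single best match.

BL21 differs at 5 bases; JM109 differs at 8 bases; DH5a differs at 9 bases; K12 differs at 3 bases; TOP10 differs at 4 bases. The closest is K12.

K12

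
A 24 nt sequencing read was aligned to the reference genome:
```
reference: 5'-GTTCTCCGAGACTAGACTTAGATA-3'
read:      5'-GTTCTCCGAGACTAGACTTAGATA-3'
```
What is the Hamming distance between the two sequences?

The two sequences are identical at every position.

0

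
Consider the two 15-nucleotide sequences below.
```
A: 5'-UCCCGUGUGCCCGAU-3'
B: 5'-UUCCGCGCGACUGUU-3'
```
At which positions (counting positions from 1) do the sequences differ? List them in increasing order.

2, 6, 8, 10, 12, 14

Scanning 1-based: 2: C/U; 6: U/C; 8: U/C; 10: C/A; 12: C/U; 14: A/U.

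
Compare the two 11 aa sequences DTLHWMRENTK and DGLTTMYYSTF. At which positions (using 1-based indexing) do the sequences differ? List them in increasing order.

Differences at position 2 (T→G), position 4 (H→T), position 5 (W→T), position 7 (R→Y), position 8 (E→Y), position 9 (N→S), position 11 (K→F).

2, 4, 5, 7, 8, 9, 11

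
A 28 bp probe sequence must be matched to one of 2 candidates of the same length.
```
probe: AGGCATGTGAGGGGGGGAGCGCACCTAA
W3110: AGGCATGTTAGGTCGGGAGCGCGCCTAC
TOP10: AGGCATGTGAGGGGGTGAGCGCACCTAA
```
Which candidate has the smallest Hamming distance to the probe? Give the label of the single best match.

TOP10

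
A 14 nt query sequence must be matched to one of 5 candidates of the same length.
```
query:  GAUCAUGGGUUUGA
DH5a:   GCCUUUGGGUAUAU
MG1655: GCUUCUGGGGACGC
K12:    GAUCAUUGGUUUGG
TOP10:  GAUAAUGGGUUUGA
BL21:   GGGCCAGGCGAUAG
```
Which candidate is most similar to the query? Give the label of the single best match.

DH5a differs at 7 sites; MG1655 differs at 7 sites; K12 differs at 2 sites; TOP10 differs at 1 site; BL21 differs at 9 sites. The closest is TOP10.

TOP10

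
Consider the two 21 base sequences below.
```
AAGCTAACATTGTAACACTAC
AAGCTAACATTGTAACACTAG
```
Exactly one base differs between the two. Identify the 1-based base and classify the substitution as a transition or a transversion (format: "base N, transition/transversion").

Base 21 changes C→G. C is a pyrimidine and G is a purine, so this is a transversion.

base 21, transversion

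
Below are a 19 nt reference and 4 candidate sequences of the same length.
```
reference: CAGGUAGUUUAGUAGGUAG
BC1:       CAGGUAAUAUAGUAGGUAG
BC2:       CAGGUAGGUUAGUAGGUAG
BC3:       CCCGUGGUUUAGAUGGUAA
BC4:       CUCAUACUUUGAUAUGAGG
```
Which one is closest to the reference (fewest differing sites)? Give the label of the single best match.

BC2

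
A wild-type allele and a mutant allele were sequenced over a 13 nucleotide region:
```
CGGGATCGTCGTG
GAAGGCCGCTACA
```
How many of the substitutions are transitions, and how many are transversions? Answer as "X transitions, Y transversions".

Mismatches (1-based):
base 1: C→G (pyrimidine→purine, transversion)
base 2: G→A (purine→purine, transition)
base 3: G→A (purine→purine, transition)
base 5: A→G (purine→purine, transition)
base 6: T→C (pyrimidine→pyrimidine, transition)
base 9: T→C (pyrimidine→pyrimidine, transition)
base 10: C→T (pyrimidine→pyrimidine, transition)
base 11: G→A (purine→purine, transition)
base 12: T→C (pyrimidine→pyrimidine, transition)
base 13: G→A (purine→purine, transition)

9 transitions, 1 transversion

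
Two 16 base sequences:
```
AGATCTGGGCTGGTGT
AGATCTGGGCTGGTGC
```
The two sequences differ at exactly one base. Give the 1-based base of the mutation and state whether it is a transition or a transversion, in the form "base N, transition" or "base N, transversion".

base 16, transition

Base 16 changes T→C. T is a pyrimidine and C is a pyrimidine, so this is a transition.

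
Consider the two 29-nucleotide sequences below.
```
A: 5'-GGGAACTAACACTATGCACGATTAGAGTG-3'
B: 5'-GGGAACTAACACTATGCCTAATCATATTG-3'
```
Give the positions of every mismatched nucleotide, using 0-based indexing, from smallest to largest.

17, 18, 19, 22, 24, 26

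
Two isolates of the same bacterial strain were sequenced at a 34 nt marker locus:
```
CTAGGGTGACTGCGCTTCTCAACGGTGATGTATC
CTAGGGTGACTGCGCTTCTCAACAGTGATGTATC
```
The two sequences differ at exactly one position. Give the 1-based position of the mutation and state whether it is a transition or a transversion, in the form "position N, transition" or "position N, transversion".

position 24, transition

Position 24 changes G→A. G is a purine and A is a purine, so this is a transition.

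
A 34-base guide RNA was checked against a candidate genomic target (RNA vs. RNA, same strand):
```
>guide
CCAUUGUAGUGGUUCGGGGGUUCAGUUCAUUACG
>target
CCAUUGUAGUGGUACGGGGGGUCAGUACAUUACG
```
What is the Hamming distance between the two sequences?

3

The sequences differ at positions 14, 21, 27 (1-based) — 3 in total.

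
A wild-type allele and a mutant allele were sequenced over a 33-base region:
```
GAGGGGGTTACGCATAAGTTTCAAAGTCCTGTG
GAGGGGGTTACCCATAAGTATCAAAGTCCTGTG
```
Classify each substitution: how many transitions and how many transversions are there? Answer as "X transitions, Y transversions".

0 transitions, 2 transversions

Transitions (purine↔purine or pyrimidine↔pyrimidine): none.
Transversions (purine↔pyrimidine): 12 G→C, 20 T→A.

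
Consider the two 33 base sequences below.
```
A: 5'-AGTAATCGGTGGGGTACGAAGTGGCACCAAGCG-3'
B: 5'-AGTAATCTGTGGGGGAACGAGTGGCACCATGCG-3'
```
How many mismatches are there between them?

6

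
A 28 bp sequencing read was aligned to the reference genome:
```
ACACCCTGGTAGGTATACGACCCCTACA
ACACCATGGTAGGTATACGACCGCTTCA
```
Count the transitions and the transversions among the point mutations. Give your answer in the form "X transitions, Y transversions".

0 transitions, 3 transversions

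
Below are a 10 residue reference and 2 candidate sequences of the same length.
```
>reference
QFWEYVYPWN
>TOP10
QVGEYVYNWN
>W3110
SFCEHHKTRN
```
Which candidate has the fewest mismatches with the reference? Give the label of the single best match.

Hamming distances to reference — TOP10: 3; W3110: 7.
Smallest is TOP10 with 3 mismatches.

TOP10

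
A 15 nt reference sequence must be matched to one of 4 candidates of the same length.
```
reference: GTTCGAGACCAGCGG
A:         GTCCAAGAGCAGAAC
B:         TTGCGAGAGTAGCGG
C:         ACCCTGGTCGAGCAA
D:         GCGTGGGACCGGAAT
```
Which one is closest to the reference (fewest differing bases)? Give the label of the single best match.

B

Hamming distances to reference — A: 6; B: 4; C: 9; D: 8.
Smallest is B with 4 mismatches.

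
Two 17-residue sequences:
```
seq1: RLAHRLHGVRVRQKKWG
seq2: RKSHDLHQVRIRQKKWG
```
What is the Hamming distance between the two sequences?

Comparing position by position, 5 positions differ: 2 (L/K), 3 (A/S), 5 (R/D), 8 (G/Q), 11 (V/I).

5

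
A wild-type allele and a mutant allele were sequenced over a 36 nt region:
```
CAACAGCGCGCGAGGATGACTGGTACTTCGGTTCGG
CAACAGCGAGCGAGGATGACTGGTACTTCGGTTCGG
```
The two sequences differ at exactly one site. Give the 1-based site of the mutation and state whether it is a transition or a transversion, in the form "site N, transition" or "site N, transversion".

The sequences differ only at site 9: C→A (pyrimidine→purine), a transversion.

site 9, transversion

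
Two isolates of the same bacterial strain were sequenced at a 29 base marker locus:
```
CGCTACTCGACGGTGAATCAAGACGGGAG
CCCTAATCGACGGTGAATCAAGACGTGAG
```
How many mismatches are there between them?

Comparing position by position, 3 sites differ: 2 (G/C), 6 (C/A), 26 (G/T).

3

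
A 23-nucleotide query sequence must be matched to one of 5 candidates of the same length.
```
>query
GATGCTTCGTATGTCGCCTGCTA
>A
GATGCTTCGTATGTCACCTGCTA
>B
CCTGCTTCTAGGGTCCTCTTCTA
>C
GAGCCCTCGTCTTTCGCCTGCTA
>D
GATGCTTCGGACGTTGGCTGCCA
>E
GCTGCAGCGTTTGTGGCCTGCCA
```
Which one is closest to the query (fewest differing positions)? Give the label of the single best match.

A

A differs at 1 position; B differs at 9 positions; C differs at 5 positions; D differs at 5 positions; E differs at 6 positions. The closest is A.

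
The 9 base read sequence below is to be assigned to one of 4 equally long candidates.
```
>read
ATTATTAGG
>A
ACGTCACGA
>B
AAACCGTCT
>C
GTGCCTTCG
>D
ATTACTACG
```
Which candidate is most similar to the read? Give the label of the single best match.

A differs at 7 sites; B differs at 8 sites; C differs at 6 sites; D differs at 2 sites. The closest is D.

D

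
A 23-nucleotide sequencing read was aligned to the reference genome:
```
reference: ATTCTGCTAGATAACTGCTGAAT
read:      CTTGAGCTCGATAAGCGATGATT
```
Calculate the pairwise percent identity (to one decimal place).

8 positions differ (1, 4, 5, 9, 15, 16, 18, 22), so 15 of 23 match: 15/23 = 65.22%.

65.2%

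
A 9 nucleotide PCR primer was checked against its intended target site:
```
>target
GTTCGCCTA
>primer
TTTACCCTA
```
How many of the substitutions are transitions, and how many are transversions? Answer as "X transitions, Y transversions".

Transitions (purine↔purine or pyrimidine↔pyrimidine): none.
Transversions (purine↔pyrimidine): 1 G→T, 4 C→A, 5 G→C.

0 transitions, 3 transversions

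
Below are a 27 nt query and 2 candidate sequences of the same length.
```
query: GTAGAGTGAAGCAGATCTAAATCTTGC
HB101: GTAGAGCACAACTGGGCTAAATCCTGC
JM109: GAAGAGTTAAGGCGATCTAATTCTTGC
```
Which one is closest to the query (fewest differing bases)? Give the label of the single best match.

Hamming distances to query — HB101: 8; JM109: 5.
Smallest is JM109 with 5 mismatches.

JM109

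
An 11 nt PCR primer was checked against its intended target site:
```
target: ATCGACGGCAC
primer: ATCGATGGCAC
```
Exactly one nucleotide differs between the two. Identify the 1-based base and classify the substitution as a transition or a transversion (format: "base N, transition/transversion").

base 6, transition

Base 6 changes C→T. C is a pyrimidine and T is a pyrimidine, so this is a transition.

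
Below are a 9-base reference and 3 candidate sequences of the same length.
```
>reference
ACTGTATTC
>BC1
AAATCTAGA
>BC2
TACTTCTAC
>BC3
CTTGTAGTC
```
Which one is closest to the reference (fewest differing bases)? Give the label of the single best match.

BC1 differs at 8 bases; BC2 differs at 6 bases; BC3 differs at 3 bases. The closest is BC3.

BC3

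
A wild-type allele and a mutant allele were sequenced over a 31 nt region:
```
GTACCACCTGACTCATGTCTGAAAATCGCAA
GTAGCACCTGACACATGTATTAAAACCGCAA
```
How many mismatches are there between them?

5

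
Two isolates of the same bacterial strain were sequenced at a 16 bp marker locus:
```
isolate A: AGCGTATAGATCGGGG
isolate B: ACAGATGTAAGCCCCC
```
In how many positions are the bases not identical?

The sequences differ at positions 2, 3, 5, 6, 7, 8, 9, 11, 13, 14, 15, 16 (1-based) — 12 in total.

12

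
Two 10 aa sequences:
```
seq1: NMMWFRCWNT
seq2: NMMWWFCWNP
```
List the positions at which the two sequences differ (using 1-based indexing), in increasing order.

Differences at position 5 (F→W), position 6 (R→F), position 10 (T→P).

5, 6, 10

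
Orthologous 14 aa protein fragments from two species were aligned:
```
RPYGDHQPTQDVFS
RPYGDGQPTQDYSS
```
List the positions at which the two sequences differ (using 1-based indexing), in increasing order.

Differences at position 6 (H→G), position 12 (V→Y), position 13 (F→S).

6, 12, 13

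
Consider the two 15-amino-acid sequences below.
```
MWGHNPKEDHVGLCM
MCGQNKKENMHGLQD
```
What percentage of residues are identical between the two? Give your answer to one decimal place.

Mismatches at positions 2, 4, 6, 9, 10, 11, 14, 15 (1-based): 8 of 15.
Identical positions: 7/15 = 46.67% → 46.7%.

46.7%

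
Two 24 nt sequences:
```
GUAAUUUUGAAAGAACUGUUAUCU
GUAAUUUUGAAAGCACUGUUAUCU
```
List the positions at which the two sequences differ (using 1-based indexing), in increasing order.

Scanning 1-based: 14: A/C.

14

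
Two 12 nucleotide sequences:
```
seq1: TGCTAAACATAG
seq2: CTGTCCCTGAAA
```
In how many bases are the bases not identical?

10

Comparing position by position, 10 bases differ: 1 (T/C), 2 (G/T), 3 (C/G), 5 (A/C), 6 (A/C), 7 (A/C), 8 (C/T), 9 (A/G), 10 (T/A), 12 (G/A).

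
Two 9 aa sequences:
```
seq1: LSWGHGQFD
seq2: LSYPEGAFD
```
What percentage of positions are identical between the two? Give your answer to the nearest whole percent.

Mismatches at positions 3, 4, 5, 7 (1-based): 4 of 9.
Identical positions: 5/9 = 55.56% → 56%.

56%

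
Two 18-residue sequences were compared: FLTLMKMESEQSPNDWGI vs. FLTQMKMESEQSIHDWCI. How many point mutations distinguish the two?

The sequences differ at residues 4, 13, 14, 17 (1-based) — 4 in total.

4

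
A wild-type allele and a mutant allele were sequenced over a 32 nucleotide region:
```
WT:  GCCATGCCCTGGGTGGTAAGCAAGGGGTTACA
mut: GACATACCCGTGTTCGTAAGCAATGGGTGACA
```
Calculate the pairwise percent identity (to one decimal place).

75.0%

8 positions differ (2, 6, 10, 11, 13, 15, 24, 29), so 24 of 32 match: 24/32 = 75%.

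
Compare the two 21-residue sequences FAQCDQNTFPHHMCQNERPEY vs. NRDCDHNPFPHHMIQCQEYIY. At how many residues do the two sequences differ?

Comparing position by position, 11 residues differ: 1 (F/N), 2 (A/R), 3 (Q/D), 6 (Q/H), 8 (T/P), 14 (C/I), 16 (N/C), 17 (E/Q), 18 (R/E), 19 (P/Y), 20 (E/I).

11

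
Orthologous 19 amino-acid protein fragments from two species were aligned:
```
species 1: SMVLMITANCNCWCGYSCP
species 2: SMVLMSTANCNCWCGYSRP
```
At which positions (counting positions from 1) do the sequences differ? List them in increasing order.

6, 18

Scanning 1-based: 6: I/S; 18: C/R.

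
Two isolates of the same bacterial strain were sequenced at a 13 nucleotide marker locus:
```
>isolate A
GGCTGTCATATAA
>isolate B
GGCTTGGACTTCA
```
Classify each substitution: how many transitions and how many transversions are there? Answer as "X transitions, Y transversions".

1 transition, 5 transversions

Mismatches (1-based):
site 5: G→T (purine→pyrimidine, transversion)
site 6: T→G (pyrimidine→purine, transversion)
site 7: C→G (pyrimidine→purine, transversion)
site 9: T→C (pyrimidine→pyrimidine, transition)
site 10: A→T (purine→pyrimidine, transversion)
site 12: A→C (purine→pyrimidine, transversion)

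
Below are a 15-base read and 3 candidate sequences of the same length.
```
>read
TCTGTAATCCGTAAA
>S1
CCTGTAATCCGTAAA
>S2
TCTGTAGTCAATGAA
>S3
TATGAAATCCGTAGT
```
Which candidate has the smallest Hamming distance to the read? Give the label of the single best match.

Hamming distances to read — S1: 1; S2: 4; S3: 4.
Smallest is S1 with 1 mismatch.

S1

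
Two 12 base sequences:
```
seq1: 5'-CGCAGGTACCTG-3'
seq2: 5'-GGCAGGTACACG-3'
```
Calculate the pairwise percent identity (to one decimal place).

3 positions differ (1, 10, 11), so 9 of 12 match: 9/12 = 75%.

75.0%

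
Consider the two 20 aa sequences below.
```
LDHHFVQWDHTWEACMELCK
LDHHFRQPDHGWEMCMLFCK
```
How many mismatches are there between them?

6

Comparing position by position, 6 residues differ: 6 (V/R), 8 (W/P), 11 (T/G), 14 (A/M), 17 (E/L), 18 (L/F).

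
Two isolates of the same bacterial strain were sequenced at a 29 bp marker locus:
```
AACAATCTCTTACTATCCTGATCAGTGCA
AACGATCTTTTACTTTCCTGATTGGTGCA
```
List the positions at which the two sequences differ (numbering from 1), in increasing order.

4, 9, 15, 23, 24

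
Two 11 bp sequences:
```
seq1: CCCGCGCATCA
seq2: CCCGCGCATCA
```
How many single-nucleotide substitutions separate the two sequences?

0

The two sequences are identical at every position.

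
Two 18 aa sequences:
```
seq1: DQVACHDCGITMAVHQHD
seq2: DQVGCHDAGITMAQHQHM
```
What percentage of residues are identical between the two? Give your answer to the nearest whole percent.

4 positions differ (4, 8, 14, 18), so 14 of 18 match: 14/18 = 77.78%.

78%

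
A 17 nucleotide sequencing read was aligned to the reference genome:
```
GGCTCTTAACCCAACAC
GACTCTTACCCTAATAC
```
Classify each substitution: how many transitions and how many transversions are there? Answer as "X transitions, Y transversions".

Transitions (purine↔purine or pyrimidine↔pyrimidine): 2 G→A, 12 C→T, 15 C→T.
Transversions (purine↔pyrimidine): 9 A→C.

3 transitions, 1 transversion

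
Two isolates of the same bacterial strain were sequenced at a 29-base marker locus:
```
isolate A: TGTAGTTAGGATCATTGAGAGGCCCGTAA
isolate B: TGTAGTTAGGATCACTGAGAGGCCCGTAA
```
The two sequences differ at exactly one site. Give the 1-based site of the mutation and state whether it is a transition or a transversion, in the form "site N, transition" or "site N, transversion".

site 15, transition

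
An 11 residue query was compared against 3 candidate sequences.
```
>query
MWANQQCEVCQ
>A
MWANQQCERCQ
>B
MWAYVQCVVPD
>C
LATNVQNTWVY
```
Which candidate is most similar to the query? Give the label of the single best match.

Hamming distances to query — A: 1; B: 5; C: 9.
Smallest is A with 1 mismatch.

A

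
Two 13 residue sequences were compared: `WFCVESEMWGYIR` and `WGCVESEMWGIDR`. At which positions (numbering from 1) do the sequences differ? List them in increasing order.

Differences at position 2 (F→G), position 11 (Y→I), position 12 (I→D).

2, 11, 12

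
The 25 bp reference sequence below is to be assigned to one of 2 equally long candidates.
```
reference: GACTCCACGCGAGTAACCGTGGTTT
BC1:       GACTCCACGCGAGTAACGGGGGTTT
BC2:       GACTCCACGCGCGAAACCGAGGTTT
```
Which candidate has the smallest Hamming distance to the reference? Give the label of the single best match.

BC1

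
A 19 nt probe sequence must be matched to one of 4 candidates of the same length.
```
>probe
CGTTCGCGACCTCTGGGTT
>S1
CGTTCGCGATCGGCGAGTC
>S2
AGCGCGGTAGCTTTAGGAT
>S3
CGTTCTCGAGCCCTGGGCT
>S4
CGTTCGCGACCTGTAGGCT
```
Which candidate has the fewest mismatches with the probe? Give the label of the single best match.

S1 differs at 6 sites; S2 differs at 9 sites; S3 differs at 4 sites; S4 differs at 3 sites. The closest is S4.

S4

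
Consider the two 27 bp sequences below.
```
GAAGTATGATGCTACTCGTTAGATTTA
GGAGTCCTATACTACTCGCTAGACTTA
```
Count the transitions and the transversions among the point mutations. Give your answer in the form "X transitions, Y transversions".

5 transitions, 2 transversions

Mismatches (1-based):
site 2: A→G (purine→purine, transition)
site 6: A→C (purine→pyrimidine, transversion)
site 7: T→C (pyrimidine→pyrimidine, transition)
site 8: G→T (purine→pyrimidine, transversion)
site 11: G→A (purine→purine, transition)
site 19: T→C (pyrimidine→pyrimidine, transition)
site 24: T→C (pyrimidine→pyrimidine, transition)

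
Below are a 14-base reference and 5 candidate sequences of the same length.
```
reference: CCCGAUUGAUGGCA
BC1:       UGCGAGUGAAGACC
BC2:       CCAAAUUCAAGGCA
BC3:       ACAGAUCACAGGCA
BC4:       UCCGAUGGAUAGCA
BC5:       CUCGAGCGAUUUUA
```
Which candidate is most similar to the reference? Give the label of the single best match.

BC1 differs at 6 bases; BC2 differs at 4 bases; BC3 differs at 6 bases; BC4 differs at 3 bases; BC5 differs at 6 bases. The closest is BC4.

BC4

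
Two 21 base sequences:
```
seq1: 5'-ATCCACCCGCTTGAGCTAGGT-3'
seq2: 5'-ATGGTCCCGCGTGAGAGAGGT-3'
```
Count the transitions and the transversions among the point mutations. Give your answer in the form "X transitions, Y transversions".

0 transitions, 6 transversions

Mismatches (1-based):
site 3: C→G (pyrimidine→purine, transversion)
site 4: C→G (pyrimidine→purine, transversion)
site 5: A→T (purine→pyrimidine, transversion)
site 11: T→G (pyrimidine→purine, transversion)
site 16: C→A (pyrimidine→purine, transversion)
site 17: T→G (pyrimidine→purine, transversion)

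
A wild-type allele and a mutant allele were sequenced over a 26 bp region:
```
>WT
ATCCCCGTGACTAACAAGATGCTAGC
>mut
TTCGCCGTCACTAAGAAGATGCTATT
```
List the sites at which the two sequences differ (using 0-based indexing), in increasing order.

0, 3, 8, 14, 24, 25

Differences at site 0 (A→T), site 3 (C→G), site 8 (G→C), site 14 (C→G), site 24 (G→T), site 25 (C→T).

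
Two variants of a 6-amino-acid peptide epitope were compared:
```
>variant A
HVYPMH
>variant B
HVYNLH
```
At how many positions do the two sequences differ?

2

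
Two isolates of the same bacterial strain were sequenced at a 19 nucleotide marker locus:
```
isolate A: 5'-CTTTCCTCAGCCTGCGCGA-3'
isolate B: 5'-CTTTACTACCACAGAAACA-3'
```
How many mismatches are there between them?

Comparing position by position, 10 bases differ: 5 (C/A), 8 (C/A), 9 (A/C), 10 (G/C), 11 (C/A), 13 (T/A), 15 (C/A), 16 (G/A), 17 (C/A), 18 (G/C).

10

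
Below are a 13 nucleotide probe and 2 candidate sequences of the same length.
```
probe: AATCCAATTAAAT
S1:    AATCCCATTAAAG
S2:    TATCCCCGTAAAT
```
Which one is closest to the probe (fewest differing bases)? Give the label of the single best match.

S1

Hamming distances to probe — S1: 2; S2: 4.
Smallest is S1 with 2 mismatches.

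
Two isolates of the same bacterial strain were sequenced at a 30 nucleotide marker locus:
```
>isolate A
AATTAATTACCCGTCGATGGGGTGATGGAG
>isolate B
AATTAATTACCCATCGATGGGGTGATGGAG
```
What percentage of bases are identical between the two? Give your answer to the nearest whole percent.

Mismatch at position 13 (1-based): 1 of 30.
Identical positions: 29/30 = 96.67% → 97%.

97%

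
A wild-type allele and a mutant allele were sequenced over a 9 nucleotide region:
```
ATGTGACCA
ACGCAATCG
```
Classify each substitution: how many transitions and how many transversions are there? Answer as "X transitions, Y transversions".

Mismatches (1-based):
position 2: T→C (pyrimidine→pyrimidine, transition)
position 4: T→C (pyrimidine→pyrimidine, transition)
position 5: G→A (purine→purine, transition)
position 7: C→T (pyrimidine→pyrimidine, transition)
position 9: A→G (purine→purine, transition)

5 transitions, 0 transversions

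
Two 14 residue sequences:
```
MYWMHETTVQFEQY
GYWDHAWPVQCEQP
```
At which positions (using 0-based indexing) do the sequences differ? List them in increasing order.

Differences at position 0 (M→G), position 3 (M→D), position 5 (E→A), position 6 (T→W), position 7 (T→P), position 10 (F→C), position 13 (Y→P).

0, 3, 5, 6, 7, 10, 13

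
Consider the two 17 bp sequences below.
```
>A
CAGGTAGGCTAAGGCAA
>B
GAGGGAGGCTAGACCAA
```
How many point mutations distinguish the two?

5

The sequences differ at bases 1, 5, 12, 13, 14 (1-based) — 5 in total.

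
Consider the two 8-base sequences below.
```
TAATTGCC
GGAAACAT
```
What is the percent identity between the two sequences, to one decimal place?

Mismatches at positions 1, 2, 4, 5, 6, 7, 8 (1-based): 7 of 8.
Identical positions: 1/8 = 12.5% → 12.5%.

12.5%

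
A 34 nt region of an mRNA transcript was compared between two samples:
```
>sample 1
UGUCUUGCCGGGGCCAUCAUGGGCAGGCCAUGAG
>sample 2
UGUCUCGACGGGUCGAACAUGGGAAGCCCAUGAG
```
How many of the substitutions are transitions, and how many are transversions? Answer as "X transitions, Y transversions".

Mismatches (1-based):
base 6: U→C (pyrimidine→pyrimidine, transition)
base 8: C→A (pyrimidine→purine, transversion)
base 13: G→U (purine→pyrimidine, transversion)
base 15: C→G (pyrimidine→purine, transversion)
base 17: U→A (pyrimidine→purine, transversion)
base 24: C→A (pyrimidine→purine, transversion)
base 27: G→C (purine→pyrimidine, transversion)

1 transition, 6 transversions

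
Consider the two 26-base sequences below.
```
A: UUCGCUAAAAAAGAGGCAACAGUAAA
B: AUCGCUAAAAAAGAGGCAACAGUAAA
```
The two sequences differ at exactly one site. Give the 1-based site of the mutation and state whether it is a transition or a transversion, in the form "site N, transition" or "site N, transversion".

site 1, transversion

The sequences differ only at site 1: U→A (pyrimidine→purine), a transversion.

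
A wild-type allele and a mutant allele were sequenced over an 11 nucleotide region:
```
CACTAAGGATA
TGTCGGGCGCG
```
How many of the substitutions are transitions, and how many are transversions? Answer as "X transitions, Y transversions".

9 transitions, 1 transversion

Transitions (purine↔purine or pyrimidine↔pyrimidine): 1 C→T, 2 A→G, 3 C→T, 4 T→C, 5 A→G, 6 A→G, 9 A→G, 10 T→C, 11 A→G.
Transversions (purine↔pyrimidine): 8 G→C.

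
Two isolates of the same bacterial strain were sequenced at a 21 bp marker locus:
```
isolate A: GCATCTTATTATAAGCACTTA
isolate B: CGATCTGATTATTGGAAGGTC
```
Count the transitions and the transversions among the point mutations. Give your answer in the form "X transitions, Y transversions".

Mismatches (1-based):
base 1: G→C (purine→pyrimidine, transversion)
base 2: C→G (pyrimidine→purine, transversion)
base 7: T→G (pyrimidine→purine, transversion)
base 13: A→T (purine→pyrimidine, transversion)
base 14: A→G (purine→purine, transition)
base 16: C→A (pyrimidine→purine, transversion)
base 18: C→G (pyrimidine→purine, transversion)
base 19: T→G (pyrimidine→purine, transversion)
base 21: A→C (purine→pyrimidine, transversion)

1 transition, 8 transversions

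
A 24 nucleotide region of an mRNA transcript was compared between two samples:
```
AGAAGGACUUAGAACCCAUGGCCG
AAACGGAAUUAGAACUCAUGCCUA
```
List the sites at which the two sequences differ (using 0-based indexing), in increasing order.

1, 3, 7, 15, 20, 22, 23

Differences at site 1 (G→A), site 3 (A→C), site 7 (C→A), site 15 (C→U), site 20 (G→C), site 22 (C→U), site 23 (G→A).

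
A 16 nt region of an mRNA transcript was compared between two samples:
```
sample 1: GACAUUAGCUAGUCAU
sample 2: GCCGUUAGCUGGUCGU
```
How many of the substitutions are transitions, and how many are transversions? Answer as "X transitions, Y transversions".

3 transitions, 1 transversion

Mismatches (1-based):
site 2: A→C (purine→pyrimidine, transversion)
site 4: A→G (purine→purine, transition)
site 11: A→G (purine→purine, transition)
site 15: A→G (purine→purine, transition)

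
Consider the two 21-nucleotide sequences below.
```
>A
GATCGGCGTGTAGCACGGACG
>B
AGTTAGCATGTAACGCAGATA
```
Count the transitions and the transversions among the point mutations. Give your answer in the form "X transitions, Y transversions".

Mismatches (1-based):
base 1: G→A (purine→purine, transition)
base 2: A→G (purine→purine, transition)
base 4: C→T (pyrimidine→pyrimidine, transition)
base 5: G→A (purine→purine, transition)
base 8: G→A (purine→purine, transition)
base 13: G→A (purine→purine, transition)
base 15: A→G (purine→purine, transition)
base 17: G→A (purine→purine, transition)
base 20: C→T (pyrimidine→pyrimidine, transition)
base 21: G→A (purine→purine, transition)

10 transitions, 0 transversions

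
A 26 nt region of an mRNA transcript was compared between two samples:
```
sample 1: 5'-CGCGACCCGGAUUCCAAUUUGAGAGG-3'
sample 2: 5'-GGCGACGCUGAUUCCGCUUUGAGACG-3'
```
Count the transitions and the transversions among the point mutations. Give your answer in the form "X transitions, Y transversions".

Transitions (purine↔purine or pyrimidine↔pyrimidine): 16 A→G.
Transversions (purine↔pyrimidine): 1 C→G, 7 C→G, 9 G→U, 17 A→C, 25 G→C.

1 transition, 5 transversions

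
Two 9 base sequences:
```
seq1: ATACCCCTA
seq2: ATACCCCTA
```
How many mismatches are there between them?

0

No positions differ; the sequences are identical.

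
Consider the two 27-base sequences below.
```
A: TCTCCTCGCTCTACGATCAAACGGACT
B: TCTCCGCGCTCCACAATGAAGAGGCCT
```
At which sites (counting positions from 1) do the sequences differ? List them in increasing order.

6, 12, 15, 18, 21, 22, 25

Differences at site 6 (T→G), site 12 (T→C), site 15 (G→A), site 18 (C→G), site 21 (A→G), site 22 (C→A), site 25 (A→C).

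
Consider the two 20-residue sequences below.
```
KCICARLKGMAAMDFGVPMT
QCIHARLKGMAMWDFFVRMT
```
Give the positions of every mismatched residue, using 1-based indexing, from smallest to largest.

1, 4, 12, 13, 16, 18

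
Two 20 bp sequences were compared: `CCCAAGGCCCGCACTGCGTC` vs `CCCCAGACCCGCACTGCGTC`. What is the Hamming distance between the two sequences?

Mismatches (1-based): base 4: A→C; base 7: G→A.

2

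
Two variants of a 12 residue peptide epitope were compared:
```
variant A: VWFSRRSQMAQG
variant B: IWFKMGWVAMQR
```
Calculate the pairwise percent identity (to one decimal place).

25.0%

Mismatches at positions 1, 4, 5, 6, 7, 8, 9, 10, 12 (1-based): 9 of 12.
Identical positions: 3/12 = 25% → 25.0%.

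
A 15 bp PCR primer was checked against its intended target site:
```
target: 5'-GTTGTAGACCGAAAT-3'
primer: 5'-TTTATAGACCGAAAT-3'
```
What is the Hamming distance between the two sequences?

2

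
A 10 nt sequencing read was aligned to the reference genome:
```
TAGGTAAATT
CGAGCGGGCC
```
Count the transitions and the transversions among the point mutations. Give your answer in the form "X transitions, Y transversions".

9 transitions, 0 transversions

Mismatches (1-based):
position 1: T→C (pyrimidine→pyrimidine, transition)
position 2: A→G (purine→purine, transition)
position 3: G→A (purine→purine, transition)
position 5: T→C (pyrimidine→pyrimidine, transition)
position 6: A→G (purine→purine, transition)
position 7: A→G (purine→purine, transition)
position 8: A→G (purine→purine, transition)
position 9: T→C (pyrimidine→pyrimidine, transition)
position 10: T→C (pyrimidine→pyrimidine, transition)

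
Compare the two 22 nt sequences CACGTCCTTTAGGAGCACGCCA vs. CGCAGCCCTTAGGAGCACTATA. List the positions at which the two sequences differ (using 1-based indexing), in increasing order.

2, 4, 5, 8, 19, 20, 21

Scanning 1-based: 2: A/G; 4: G/A; 5: T/G; 8: T/C; 19: G/T; 20: C/A; 21: C/T.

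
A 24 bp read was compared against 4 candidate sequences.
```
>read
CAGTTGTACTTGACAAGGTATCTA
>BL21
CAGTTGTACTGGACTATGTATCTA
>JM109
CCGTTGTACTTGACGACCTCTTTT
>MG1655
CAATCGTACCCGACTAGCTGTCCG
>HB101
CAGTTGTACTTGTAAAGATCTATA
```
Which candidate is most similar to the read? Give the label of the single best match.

BL21

BL21 differs at 3 positions; JM109 differs at 7 positions; MG1655 differs at 9 positions; HB101 differs at 5 positions. The closest is BL21.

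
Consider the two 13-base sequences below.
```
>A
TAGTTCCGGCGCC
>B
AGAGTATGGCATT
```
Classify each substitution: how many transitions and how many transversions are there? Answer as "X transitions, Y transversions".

6 transitions, 3 transversions

Transitions (purine↔purine or pyrimidine↔pyrimidine): 2 A→G, 3 G→A, 7 C→T, 11 G→A, 12 C→T, 13 C→T.
Transversions (purine↔pyrimidine): 1 T→A, 4 T→G, 6 C→A.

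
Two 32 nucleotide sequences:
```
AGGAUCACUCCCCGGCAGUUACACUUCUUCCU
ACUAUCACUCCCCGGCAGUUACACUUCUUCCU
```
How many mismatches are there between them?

2

The sequences differ at bases 2, 3 (1-based) — 2 in total.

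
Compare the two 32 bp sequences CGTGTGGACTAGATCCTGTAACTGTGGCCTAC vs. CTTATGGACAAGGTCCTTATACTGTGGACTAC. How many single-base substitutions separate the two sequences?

8

Comparing position by position, 8 bases differ: 2 (G/T), 4 (G/A), 10 (T/A), 13 (A/G), 18 (G/T), 19 (T/A), 20 (A/T), 28 (C/A).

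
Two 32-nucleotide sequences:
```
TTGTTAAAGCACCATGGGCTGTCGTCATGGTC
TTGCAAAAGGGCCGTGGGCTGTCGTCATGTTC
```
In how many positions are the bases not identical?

6

The sequences differ at positions 4, 5, 10, 11, 14, 30 (1-based) — 6 in total.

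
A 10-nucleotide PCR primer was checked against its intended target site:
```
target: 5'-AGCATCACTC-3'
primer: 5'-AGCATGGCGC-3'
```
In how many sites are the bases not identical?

3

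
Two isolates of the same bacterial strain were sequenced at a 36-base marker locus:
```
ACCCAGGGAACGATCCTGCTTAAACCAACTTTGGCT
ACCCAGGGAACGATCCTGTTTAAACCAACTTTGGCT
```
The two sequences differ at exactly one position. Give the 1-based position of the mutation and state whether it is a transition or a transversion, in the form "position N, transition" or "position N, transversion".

The sequences differ only at position 19: C→T (pyrimidine→pyrimidine), a transition.

position 19, transition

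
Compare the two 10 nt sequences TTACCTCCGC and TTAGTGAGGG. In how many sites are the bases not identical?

Comparing position by position, 6 sites differ: 4 (C/G), 5 (C/T), 6 (T/G), 7 (C/A), 8 (C/G), 10 (C/G).

6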